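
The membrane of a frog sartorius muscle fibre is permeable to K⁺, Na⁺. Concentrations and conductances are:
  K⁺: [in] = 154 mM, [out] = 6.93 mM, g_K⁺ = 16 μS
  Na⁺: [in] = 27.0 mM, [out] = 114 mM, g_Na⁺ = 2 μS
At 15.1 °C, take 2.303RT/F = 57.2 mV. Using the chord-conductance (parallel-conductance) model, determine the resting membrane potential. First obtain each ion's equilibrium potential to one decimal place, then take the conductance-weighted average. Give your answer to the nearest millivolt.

-64 mV

E_K⁺ = (57.2/1)·log₁₀(6.93/154) = -77.0 mV
E_Na⁺ = (57.2/1)·log₁₀(114/27.0) = 35.8 mV
Vm = (Σ gᵢEᵢ)/(Σ gᵢ) = (16·-77.0 + 2·35.8) / (16 + 2)
= -1160.40 / 18 = -64.47 mV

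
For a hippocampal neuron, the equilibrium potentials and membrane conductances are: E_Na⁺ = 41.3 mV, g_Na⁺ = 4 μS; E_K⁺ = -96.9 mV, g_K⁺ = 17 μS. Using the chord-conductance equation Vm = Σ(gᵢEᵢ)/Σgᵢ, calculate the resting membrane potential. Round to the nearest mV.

-71 mV

Σ gᵢEᵢ = 4·(41.3) + 17·(-96.9) = -1482.10
Σ gᵢ = 4 + 17 = 21
Vm = -1482.10 / 21 = -70.58 mV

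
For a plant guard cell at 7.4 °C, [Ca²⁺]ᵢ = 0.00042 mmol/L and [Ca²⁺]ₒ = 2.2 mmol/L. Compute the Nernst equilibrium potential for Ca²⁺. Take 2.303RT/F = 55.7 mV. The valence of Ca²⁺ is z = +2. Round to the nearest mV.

E = (55.7/z) · log₁₀([Ca²⁺]_out/[Ca²⁺]_in) with z = +2.
= (55.7/2) · log₁₀(2.2/0.00042) = 27.85 · log₁₀(5238)
= 27.85 · (3.7192) = 103.58 mV

104 mV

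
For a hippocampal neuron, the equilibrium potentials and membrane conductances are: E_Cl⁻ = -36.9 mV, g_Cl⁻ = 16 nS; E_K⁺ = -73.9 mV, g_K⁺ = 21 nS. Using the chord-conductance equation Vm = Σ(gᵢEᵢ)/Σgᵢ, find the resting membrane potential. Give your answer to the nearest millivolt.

Σ gᵢEᵢ = 16·(-36.9) + 21·(-73.9) = -2142.30
Σ gᵢ = 16 + 21 = 37
Vm = -2142.30 / 37 = -57.90 mV

-58 mV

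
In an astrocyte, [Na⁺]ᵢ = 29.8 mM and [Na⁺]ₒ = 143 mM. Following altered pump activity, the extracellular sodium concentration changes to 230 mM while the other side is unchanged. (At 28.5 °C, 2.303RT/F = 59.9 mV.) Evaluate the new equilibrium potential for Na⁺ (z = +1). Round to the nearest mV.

53 mV

After the shift: [Na⁺]_out = 230, [Na⁺]_in = 29.8 mM.
E_new = (59.9/1)·log₁₀(230/29.8) = 59.90 · (0.8875) = 53.16 mV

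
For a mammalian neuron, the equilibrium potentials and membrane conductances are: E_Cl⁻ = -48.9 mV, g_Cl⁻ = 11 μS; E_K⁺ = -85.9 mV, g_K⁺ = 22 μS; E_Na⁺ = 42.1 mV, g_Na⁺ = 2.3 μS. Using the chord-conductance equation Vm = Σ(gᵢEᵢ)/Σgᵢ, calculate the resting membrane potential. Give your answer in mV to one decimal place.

Σ gᵢEᵢ = 11·(-48.9) + 22·(-85.9) + 2.3·(42.1) = -2330.87
Σ gᵢ = 11 + 22 + 2.3 = 35.3
Vm = -2330.87 / 35.3 = -66.03 mV

-66.0 mV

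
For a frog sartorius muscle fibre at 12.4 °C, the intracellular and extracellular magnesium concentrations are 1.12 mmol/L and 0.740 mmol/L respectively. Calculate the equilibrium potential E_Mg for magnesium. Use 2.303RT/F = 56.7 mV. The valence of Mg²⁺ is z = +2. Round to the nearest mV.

-5 mV

E = (56.7/z) · log₁₀([Mg²⁺]_out/[Mg²⁺]_in) with z = +2.
= (56.7/2) · log₁₀(0.740/1.12) = 28.35 · log₁₀(0.6607)
= 28.35 · (-0.1800) = -5.10 mV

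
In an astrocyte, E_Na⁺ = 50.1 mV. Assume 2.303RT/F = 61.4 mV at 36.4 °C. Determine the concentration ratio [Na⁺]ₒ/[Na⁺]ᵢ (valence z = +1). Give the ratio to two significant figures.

log₁₀([out]/[in]) = E·z/(61.4) = 50.1 × 1 / 61.4 = 0.8160
[out]/[in] = 10^(0.8160) = 6.546

6.5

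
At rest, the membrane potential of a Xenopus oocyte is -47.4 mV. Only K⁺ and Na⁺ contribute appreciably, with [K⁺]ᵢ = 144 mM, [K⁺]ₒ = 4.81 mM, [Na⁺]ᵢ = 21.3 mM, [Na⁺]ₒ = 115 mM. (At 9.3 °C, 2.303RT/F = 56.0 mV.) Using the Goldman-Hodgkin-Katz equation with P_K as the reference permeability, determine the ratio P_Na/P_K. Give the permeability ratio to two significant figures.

Let α = P_Na/P_K. GHK: Vm = 56.0·log₁₀[(Kₒ + α·Naₒ)/(Kᵢ + α·Naᵢ)].
10^(Vm/56.0) = 10^(-47.4/56.0) = 0.14242
So 0.14242·(Kᵢ + α·Naᵢ) = Kₒ + α·Naₒ → α = (0.14242·144.0 − 4.81) / (115.0 − 0.14242·21.3)
α = (20.51 − 4.81) / (115.0 − 3.034) = 15.7/112 = 0.1402

0.14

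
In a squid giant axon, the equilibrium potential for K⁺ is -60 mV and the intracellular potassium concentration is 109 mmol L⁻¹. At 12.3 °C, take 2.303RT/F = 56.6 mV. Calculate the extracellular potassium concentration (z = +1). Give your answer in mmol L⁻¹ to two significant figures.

9.5 mmol L⁻¹

Nernst: E = (56.6/1) · log₁₀([out]/[in]), so log₁₀([out]/[in]) = -60.0 × 1 / 56.6 = -1.0601.
[out]/[in] = 10^(-1.0601) = 0.08708.
[out] = 0.08708 × 109 = 9.492 mmol L⁻¹.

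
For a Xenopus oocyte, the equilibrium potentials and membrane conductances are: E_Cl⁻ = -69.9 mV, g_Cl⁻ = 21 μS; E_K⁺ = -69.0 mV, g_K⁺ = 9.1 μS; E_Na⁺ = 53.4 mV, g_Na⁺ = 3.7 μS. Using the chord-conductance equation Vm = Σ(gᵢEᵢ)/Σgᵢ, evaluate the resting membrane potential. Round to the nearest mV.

Σ gᵢEᵢ = 21·(-69.9) + 9.1·(-69.0) + 3.7·(53.4) = -1898.22
Σ gᵢ = 21 + 9.1 + 3.7 = 33.8
Vm = -1898.22 / 33.8 = -56.16 mV

-56 mV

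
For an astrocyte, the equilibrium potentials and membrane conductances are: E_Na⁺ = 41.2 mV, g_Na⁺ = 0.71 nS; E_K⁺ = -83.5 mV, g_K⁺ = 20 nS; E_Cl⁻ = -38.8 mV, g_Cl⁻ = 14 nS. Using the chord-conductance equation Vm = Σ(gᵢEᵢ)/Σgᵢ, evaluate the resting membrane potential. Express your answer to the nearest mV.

-63 mV

Σ gᵢEᵢ = 0.71·(41.2) + 20·(-83.5) + 14·(-38.8) = -2183.95
Σ gᵢ = 0.71 + 20 + 14 = 34.71
Vm = -2183.95 / 34.71 = -62.92 mV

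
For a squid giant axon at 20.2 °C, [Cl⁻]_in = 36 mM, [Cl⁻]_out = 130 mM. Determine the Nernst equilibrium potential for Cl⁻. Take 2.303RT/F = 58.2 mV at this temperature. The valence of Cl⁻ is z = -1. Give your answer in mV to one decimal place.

-32.5 mV

E = (58.2/z) · log₁₀([Cl⁻]_out/[Cl⁻]_in) with z = -1.
For an anion, dividing by z = -1 reverses the sign.
= (58.2/-1) · log₁₀(130/36) = -58.20 · log₁₀(3.611)
= -58.20 · (0.5576) = -32.45 mV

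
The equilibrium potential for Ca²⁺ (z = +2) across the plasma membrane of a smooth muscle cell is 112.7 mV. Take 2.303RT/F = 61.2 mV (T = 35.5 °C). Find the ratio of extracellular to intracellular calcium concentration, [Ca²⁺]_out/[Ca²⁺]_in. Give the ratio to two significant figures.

4800

log₁₀([out]/[in]) = E·z/(61.2) = 112.7 × 2 / 61.2 = 3.6830
[out]/[in] = 10^(3.6830) = 4820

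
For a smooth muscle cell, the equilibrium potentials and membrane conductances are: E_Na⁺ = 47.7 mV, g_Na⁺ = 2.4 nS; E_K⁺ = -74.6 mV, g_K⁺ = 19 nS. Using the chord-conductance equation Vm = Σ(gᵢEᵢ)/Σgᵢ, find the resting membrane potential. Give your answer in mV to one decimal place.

-60.9 mV

Σ gᵢEᵢ = 2.4·(47.7) + 19·(-74.6) = -1302.92
Σ gᵢ = 2.4 + 19 = 21.4
Vm = -1302.92 / 21.4 = -60.88 mV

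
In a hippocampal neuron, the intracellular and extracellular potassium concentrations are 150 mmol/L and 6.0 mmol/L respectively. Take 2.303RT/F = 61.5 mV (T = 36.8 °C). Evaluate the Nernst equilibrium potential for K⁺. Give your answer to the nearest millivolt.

E = (61.5/z) · log₁₀([K⁺]_out/[K⁺]_in) with z = +1.
= (61.5/1) · log₁₀(6.0/150) = 61.50 · log₁₀(0.04)
= 61.50 · (-1.3979) = -85.97 mV

-86 mV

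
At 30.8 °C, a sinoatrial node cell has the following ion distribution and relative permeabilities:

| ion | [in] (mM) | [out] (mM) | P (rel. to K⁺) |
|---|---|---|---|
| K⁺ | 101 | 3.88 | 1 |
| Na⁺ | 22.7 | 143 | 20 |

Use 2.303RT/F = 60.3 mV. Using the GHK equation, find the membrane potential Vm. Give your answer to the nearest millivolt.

43 mV

Vm = 60.3 · log₁₀[(Σ P·[cation]ₒ + Σ P·[anion]ᵢ) / (Σ P·[cation]ᵢ + Σ P·[anion]ₒ)]
Numerator = 1×3.88 + 20×143 = 2864
Denominator = 1×101 + 20×22.7 = 555
Vm = 60.3 · log₁₀(5.1601) = 60.3 × (0.7127) = 42.97 mV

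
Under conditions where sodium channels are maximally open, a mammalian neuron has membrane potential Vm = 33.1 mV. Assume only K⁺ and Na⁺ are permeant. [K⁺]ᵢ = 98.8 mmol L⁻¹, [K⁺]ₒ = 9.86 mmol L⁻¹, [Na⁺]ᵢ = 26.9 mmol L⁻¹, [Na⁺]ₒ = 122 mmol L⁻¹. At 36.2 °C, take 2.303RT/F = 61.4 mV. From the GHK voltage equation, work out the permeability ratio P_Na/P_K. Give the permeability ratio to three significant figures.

11.5

Let α = P_Na/P_K. GHK: Vm = 61.4·log₁₀[(Kₒ + α·Naₒ)/(Kᵢ + α·Naᵢ)].
10^(Vm/61.4) = 10^(33.1/61.4) = 3.4601
So 3.4601·(Kᵢ + α·Naᵢ) = Kₒ + α·Naₒ → α = (3.4601·98.8 − 9.86) / (122.0 − 3.4601·26.9)
α = (341.9 − 9.86) / (122.0 − 93.08) = 332/28.92 = 11.48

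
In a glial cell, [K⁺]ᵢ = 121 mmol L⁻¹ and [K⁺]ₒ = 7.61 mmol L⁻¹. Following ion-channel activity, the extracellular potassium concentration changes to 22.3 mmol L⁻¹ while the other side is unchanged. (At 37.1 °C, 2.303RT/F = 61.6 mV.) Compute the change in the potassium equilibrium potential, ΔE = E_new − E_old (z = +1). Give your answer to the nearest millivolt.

29 mV

E_old = (61.6/1)·log₁₀(7.61/121) = -74.01 mV
E_new = (61.6/1)·log₁₀(22.3/121) = -45.24 mV
ΔE = -45.24 − (-74.01) = 28.76 mV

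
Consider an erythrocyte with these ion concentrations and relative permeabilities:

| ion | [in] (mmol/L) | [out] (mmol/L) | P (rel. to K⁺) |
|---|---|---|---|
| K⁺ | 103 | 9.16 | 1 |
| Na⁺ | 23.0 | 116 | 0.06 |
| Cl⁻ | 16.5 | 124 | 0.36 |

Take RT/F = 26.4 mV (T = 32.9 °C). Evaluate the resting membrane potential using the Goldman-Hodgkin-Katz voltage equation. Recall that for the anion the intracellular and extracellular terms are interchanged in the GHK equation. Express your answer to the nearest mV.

Vm = 26.4 · ln[(Σ P·[cation]ₒ + Σ P·[anion]ᵢ) / (Σ P·[cation]ᵢ + Σ P·[anion]ₒ)]
Numerator = 1×9.16 + 0.06×116 + 0.36×16.5 = 22.06
Denominator = 1×103 + 0.06×23.0 + 0.36×124 = 149
Vm = 26.4 · ln(0.14803) = 26.4 × (-1.9103) = -50.43 mV

-50 mV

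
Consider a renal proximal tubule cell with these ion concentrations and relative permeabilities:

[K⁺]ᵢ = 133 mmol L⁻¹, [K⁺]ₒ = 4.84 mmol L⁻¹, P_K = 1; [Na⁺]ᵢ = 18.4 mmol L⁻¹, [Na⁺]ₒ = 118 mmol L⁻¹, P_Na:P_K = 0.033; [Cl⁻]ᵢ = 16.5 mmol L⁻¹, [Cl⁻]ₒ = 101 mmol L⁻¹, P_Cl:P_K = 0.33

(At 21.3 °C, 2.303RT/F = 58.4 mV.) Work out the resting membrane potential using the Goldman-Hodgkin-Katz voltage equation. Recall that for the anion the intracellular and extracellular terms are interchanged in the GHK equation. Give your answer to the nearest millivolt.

-63 mV

Vm = 58.4 · log₁₀[(Σ P·[cation]ₒ + Σ P·[anion]ᵢ) / (Σ P·[cation]ᵢ + Σ P·[anion]ₒ)]
Numerator = 1×4.84 + 0.033×118 + 0.33×16.5 = 14.18
Denominator = 1×133 + 0.033×18.4 + 0.33×101 = 166.9
Vm = 58.4 · log₁₀(0.084936) = 58.4 × (-1.0709) = -62.54 mV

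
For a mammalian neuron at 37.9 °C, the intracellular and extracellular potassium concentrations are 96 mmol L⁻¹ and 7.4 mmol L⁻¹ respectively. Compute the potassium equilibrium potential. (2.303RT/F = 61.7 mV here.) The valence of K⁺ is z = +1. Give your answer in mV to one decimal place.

E = (61.7/z) · log₁₀([K⁺]_out/[K⁺]_in) with z = +1.
= (61.7/1) · log₁₀(7.4/96) = 61.70 · log₁₀(0.07708)
= 61.70 · (-1.1130) = -68.67 mV

-68.7 mV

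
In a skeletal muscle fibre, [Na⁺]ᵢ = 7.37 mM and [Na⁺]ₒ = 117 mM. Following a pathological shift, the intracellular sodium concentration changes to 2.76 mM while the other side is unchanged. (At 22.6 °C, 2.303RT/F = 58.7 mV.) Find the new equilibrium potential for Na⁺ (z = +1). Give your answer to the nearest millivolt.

96 mV

After the shift: [Na⁺]_out = 117, [Na⁺]_in = 2.76 mM.
E_new = (58.7/1)·log₁₀(117/2.76) = 58.70 · (1.6273) = 95.52 mV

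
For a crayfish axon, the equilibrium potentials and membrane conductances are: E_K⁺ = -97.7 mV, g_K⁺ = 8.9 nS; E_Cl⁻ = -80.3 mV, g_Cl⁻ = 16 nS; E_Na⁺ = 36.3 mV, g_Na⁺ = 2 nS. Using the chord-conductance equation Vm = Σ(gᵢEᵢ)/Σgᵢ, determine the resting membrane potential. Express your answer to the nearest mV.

-77 mV

Σ gᵢEᵢ = 8.9·(-97.7) + 16·(-80.3) + 2·(36.3) = -2081.73
Σ gᵢ = 8.9 + 16 + 2 = 26.9
Vm = -2081.73 / 26.9 = -77.39 mV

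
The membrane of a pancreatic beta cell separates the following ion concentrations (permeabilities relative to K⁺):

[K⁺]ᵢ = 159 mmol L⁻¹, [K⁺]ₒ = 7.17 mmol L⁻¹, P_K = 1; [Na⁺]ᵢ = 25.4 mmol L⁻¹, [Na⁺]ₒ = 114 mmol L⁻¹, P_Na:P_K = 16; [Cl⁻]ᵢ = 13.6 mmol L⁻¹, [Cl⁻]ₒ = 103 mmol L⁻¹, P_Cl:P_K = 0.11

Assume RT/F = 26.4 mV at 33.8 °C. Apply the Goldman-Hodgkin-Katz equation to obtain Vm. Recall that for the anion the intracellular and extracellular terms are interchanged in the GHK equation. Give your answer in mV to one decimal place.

Vm = 26.4 · ln[(Σ P·[cation]ₒ + Σ P·[anion]ᵢ) / (Σ P·[cation]ᵢ + Σ P·[anion]ₒ)]
Numerator = 1×7.17 + 16×114 + 0.11×13.6 = 1833
Denominator = 1×159 + 16×25.4 + 0.11×103 = 576.7
Vm = 26.4 · ln(3.1777) = 26.4 × (1.1562) = 30.52 mV

30.5 mV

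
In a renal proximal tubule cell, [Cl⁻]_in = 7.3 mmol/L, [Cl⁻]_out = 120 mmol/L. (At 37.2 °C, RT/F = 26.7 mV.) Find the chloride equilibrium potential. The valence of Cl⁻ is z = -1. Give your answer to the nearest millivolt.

E = (26.7/z) · ln([Cl⁻]_out/[Cl⁻]_in) with z = -1.
For an anion, dividing by z = -1 reverses the sign.
= (26.7/-1) · ln(120/7.3) = -26.70 · ln(16.44)
= -26.70 · (2.7996) = -74.75 mV

-75 mV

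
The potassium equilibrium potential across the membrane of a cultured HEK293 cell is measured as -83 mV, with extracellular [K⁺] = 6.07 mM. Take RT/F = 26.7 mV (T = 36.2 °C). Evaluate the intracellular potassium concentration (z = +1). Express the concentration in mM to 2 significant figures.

Nernst: E = (26.7/1) · ln([out]/[in]), so ln([out]/[in]) = -83.0 × 1 / 26.7 = -3.1086.
[out]/[in] = e^(-3.1086) = 0.04466.
[in] = 6.07 / 0.04466 = 135.9 mM.

140 mM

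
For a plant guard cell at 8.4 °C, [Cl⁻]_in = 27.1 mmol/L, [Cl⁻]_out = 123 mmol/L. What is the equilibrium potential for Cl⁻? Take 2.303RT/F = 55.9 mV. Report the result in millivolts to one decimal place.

E = (55.9/z) · log₁₀([Cl⁻]_out/[Cl⁻]_in) with z = -1.
For an anion, dividing by z = -1 reverses the sign.
= (55.9/-1) · log₁₀(123/27.1) = -55.90 · log₁₀(4.539)
= -55.90 · (0.6569) = -36.72 mV

-36.7 mV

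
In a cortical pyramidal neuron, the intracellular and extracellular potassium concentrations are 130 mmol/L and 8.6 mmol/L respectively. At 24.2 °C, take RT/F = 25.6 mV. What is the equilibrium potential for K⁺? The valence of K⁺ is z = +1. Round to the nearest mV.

E = (25.6/z) · ln([K⁺]_out/[K⁺]_in) with z = +1.
= (25.6/1) · ln(8.6/130) = 25.60 · ln(0.06615)
= 25.60 · (-2.7158) = -69.52 mV

-70 mV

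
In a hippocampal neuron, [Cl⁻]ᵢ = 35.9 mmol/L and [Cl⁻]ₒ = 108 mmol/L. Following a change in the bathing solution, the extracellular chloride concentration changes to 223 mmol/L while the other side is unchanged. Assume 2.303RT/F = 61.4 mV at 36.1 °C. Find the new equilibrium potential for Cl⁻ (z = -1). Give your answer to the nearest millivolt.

-49 mV

After the shift: [Cl⁻]_out = 223, [Cl⁻]_in = 35.9 mmol/L.
E_new = (61.4/-1)·log₁₀(223/35.9) = -61.40 · (0.7932) = -48.70 mV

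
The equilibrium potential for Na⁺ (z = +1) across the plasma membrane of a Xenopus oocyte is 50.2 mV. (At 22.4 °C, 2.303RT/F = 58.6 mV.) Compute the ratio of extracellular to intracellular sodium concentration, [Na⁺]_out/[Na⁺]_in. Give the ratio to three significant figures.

log₁₀([out]/[in]) = E·z/(58.6) = 50.2 × 1 / 58.6 = 0.8567
[out]/[in] = 10^(0.8567) = 7.189

7.19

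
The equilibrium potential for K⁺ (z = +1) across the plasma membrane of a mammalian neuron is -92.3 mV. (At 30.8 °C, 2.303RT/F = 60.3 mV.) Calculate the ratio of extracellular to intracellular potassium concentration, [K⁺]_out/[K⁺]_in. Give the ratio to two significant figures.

log₁₀([out]/[in]) = E·z/(60.3) = -92.3 × 1 / 60.3 = -1.5307
[out]/[in] = 10^(-1.5307) = 0.02947

0.029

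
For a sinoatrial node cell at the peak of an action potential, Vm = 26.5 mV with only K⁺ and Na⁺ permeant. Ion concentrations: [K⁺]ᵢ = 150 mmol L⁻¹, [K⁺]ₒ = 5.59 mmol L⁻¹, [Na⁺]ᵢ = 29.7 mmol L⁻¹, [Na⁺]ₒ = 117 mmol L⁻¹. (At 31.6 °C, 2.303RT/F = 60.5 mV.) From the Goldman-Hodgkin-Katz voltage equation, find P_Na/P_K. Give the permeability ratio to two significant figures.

Let α = P_Na/P_K. GHK: Vm = 60.5·log₁₀[(Kₒ + α·Naₒ)/(Kᵢ + α·Naᵢ)].
10^(Vm/60.5) = 10^(26.5/60.5) = 2.7417
So 2.7417·(Kᵢ + α·Naᵢ) = Kₒ + α·Naₒ → α = (2.7417·150.0 − 5.59) / (117.0 − 2.7417·29.7)
α = (411.3 − 5.59) / (117.0 − 81.43) = 405.7/35.57 = 11.4

11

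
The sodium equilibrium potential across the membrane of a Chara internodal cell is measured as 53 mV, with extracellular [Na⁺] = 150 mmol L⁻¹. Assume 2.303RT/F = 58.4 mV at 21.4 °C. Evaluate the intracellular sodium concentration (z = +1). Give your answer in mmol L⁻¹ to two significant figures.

19 mmol L⁻¹

Nernst: E = (58.4/1) · log₁₀([out]/[in]), so log₁₀([out]/[in]) = 53.0 × 1 / 58.4 = 0.9075.
[out]/[in] = 10^(0.9075) = 8.082.
[in] = 150 / 8.082 = 18.56 mmol L⁻¹.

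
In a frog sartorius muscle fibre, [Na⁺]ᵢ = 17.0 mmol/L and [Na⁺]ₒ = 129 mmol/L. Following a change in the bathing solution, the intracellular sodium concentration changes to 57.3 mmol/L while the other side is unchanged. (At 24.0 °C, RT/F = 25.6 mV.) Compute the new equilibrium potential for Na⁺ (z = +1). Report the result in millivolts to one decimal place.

After the shift: [Na⁺]_out = 129, [Na⁺]_in = 57.3 mmol/L.
E_new = (25.6/1)·ln(129/57.3) = 25.60 · (0.8115) = 20.77 mV

20.8 mV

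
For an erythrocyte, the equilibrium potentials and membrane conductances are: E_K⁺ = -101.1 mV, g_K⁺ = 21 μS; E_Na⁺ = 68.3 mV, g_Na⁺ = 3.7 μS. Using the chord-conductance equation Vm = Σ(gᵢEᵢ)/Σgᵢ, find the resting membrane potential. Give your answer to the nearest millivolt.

-76 mV

Σ gᵢEᵢ = 21·(-101.1) + 3.7·(68.3) = -1870.39
Σ gᵢ = 21 + 3.7 = 24.7
Vm = -1870.39 / 24.7 = -75.72 mV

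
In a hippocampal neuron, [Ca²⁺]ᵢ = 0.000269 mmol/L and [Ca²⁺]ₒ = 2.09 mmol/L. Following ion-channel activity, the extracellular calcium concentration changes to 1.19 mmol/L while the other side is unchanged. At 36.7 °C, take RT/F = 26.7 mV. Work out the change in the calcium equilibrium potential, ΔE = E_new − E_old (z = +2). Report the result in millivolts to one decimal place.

-7.5 mV

E_old = (26.7/2)·ln(2.09/0.000269) = 119.59 mV
E_new = (26.7/2)·ln(1.19/0.000269) = 112.07 mV
ΔE = 112.07 − (119.59) = -7.52 mV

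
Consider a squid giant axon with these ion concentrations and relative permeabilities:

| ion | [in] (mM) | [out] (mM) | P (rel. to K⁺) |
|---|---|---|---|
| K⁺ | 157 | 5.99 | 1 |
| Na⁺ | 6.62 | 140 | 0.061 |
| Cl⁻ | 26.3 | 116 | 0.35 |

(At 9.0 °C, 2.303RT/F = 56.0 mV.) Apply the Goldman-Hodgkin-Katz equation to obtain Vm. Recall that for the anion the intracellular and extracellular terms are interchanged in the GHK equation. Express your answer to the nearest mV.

Vm = 56.0 · log₁₀[(Σ P·[cation]ₒ + Σ P·[anion]ᵢ) / (Σ P·[cation]ᵢ + Σ P·[anion]ₒ)]
Numerator = 1×5.99 + 0.061×140 + 0.35×26.3 = 23.73
Denominator = 1×157 + 0.061×6.62 + 0.35×116 = 198
Vm = 56.0 · log₁₀(0.11987) = 56.0 × (-0.9213) = -51.59 mV

-52 mV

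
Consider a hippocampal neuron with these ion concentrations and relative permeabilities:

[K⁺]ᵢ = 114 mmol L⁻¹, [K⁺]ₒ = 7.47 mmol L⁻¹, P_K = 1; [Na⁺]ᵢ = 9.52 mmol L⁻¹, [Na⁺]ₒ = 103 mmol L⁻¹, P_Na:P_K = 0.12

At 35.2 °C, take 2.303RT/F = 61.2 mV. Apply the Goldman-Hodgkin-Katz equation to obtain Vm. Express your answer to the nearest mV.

Vm = 61.2 · log₁₀[(Σ P·[cation]ₒ + Σ P·[anion]ᵢ) / (Σ P·[cation]ᵢ + Σ P·[anion]ₒ)]
Numerator = 1×7.47 + 0.12×103 = 19.83
Denominator = 1×114 + 0.12×9.52 = 115.1
Vm = 61.2 · log₁₀(0.17222) = 61.2 × (-0.7639) = -46.75 mV

-47 mV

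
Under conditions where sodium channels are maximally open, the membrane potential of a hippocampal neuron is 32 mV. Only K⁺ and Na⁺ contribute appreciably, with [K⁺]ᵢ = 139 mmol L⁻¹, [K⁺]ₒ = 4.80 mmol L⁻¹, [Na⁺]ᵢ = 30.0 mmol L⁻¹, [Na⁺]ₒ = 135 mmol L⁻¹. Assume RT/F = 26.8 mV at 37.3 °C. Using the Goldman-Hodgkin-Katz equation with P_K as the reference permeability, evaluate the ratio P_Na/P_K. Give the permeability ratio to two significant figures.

Let α = P_Na/P_K. GHK: Vm = 26.8·ln[(Kₒ + α·Naₒ)/(Kᵢ + α·Naᵢ)].
e^(Vm/26.8) = e^(32.0/26.8) = 3.3004
So 3.3004·(Kᵢ + α·Naᵢ) = Kₒ + α·Naₒ → α = (3.3004·139.0 − 4.8) / (135.0 − 3.3004·30.0)
α = (458.7 − 4.8) / (135.0 − 99.01) = 453.9/35.99 = 12.61

13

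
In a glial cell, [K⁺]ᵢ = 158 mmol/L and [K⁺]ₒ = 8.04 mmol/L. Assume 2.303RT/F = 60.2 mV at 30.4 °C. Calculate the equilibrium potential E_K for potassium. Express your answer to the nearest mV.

E = (60.2/z) · log₁₀([K⁺]_out/[K⁺]_in) with z = +1.
= (60.2/1) · log₁₀(8.04/158) = 60.20 · log₁₀(0.05089)
= 60.20 · (-1.2934) = -77.86 mV

-78 mV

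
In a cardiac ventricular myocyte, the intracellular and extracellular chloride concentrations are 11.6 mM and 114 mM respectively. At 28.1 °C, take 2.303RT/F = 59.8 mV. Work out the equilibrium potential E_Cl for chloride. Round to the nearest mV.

E = (59.8/z) · log₁₀([Cl⁻]_out/[Cl⁻]_in) with z = -1.
For an anion, dividing by z = -1 reverses the sign.
= (59.8/-1) · log₁₀(114/11.6) = -59.80 · log₁₀(9.828)
= -59.80 · (0.9924) = -59.35 mV

-59 mV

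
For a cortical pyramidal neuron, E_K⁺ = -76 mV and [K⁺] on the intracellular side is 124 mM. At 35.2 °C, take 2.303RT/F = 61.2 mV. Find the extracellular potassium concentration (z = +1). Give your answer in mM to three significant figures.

7.11 mM

Nernst: E = (61.2/1) · log₁₀([out]/[in]), so log₁₀([out]/[in]) = -76.0 × 1 / 61.2 = -1.2418.
[out]/[in] = 10^(-1.2418) = 0.0573.
[out] = 0.0573 × 124 = 7.105 mM.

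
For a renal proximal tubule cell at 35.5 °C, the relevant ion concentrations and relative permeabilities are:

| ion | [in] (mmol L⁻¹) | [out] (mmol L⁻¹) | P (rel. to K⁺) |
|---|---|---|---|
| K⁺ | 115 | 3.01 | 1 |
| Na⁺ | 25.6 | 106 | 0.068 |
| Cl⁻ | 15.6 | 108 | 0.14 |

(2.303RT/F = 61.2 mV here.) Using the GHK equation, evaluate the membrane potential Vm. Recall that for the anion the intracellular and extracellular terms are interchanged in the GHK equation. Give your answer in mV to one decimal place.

Vm = 61.2 · log₁₀[(Σ P·[cation]ₒ + Σ P·[anion]ᵢ) / (Σ P·[cation]ᵢ + Σ P·[anion]ₒ)]
Numerator = 1×3.01 + 0.068×106 + 0.14×15.6 = 12.4
Denominator = 1×115 + 0.068×25.6 + 0.14×108 = 131.9
Vm = 61.2 · log₁₀(0.094054) = 61.2 × (-1.0266) = -62.83 mV

-62.8 mV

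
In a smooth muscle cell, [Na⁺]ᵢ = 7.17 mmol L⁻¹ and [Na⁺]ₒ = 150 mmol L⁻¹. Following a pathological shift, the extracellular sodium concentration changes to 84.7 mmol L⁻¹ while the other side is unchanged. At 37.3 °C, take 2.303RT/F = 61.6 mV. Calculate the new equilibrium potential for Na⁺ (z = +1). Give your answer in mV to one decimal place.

66.1 mV

After the shift: [Na⁺]_out = 84.7, [Na⁺]_in = 7.17 mmol L⁻¹.
E_new = (61.6/1)·log₁₀(84.7/7.17) = 61.60 · (1.0724) = 66.06 mV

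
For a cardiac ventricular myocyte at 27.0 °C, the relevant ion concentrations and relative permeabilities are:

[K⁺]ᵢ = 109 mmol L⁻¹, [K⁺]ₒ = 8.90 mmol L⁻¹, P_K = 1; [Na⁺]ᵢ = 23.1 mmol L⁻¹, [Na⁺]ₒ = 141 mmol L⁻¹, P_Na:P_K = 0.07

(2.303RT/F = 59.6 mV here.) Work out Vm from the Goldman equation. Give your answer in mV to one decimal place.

Vm = 59.6 · log₁₀[(Σ P·[cation]ₒ + Σ P·[anion]ᵢ) / (Σ P·[cation]ᵢ + Σ P·[anion]ₒ)]
Numerator = 1×8.90 + 0.07×141 = 18.77
Denominator = 1×109 + 0.07×23.1 = 110.6
Vm = 59.6 · log₁₀(0.16968) = 59.6 × (-0.7704) = -45.91 mV

-45.9 mV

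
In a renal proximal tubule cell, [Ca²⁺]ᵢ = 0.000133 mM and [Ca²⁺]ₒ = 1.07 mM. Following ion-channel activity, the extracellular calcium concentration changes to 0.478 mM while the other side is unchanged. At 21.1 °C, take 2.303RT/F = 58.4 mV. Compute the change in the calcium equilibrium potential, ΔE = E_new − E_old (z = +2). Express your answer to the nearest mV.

E_old = (58.4/2)·log₁₀(1.07/0.000133) = 114.04 mV
E_new = (58.4/2)·log₁₀(0.478/0.000133) = 103.82 mV
ΔE = 103.82 − (114.04) = -10.22 mV

-10 mV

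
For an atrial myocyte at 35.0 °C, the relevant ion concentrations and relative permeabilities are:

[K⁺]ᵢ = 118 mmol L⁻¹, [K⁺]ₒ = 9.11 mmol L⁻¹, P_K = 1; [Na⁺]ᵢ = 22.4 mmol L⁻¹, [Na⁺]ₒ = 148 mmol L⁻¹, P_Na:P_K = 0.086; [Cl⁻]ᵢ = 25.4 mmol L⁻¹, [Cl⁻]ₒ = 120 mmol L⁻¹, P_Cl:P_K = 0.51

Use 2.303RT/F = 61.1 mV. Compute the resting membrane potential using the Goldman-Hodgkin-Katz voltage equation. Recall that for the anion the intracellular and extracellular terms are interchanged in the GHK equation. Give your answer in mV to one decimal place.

Vm = 61.1 · log₁₀[(Σ P·[cation]ₒ + Σ P·[anion]ᵢ) / (Σ P·[cation]ᵢ + Σ P·[anion]ₒ)]
Numerator = 1×9.11 + 0.086×148 + 0.51×25.4 = 34.79
Denominator = 1×118 + 0.086×22.4 + 0.51×120 = 181.1
Vm = 61.1 · log₁₀(0.19209) = 61.1 × (-0.7165) = -43.78 mV

-43.8 mV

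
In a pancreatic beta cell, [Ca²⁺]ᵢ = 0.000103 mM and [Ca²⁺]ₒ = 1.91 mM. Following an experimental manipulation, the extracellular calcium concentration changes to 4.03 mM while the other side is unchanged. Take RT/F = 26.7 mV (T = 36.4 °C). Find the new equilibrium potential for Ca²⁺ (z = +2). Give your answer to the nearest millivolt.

After the shift: [Ca²⁺]_out = 4.03, [Ca²⁺]_in = 0.000103 mM.
E_new = (26.7/2)·ln(4.03/0.000103) = 13.35 · (10.5745) = 141.17 mV

141 mV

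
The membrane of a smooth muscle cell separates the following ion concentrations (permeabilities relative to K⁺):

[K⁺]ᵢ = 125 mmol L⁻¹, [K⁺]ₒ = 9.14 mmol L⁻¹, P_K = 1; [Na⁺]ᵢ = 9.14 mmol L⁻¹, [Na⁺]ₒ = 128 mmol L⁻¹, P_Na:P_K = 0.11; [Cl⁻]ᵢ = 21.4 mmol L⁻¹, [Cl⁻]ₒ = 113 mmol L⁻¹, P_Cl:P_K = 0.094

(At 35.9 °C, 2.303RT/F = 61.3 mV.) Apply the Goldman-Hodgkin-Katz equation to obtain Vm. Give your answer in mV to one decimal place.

-45.0 mV

Vm = 61.3 · log₁₀[(Σ P·[cation]ₒ + Σ P·[anion]ᵢ) / (Σ P·[cation]ᵢ + Σ P·[anion]ₒ)]
Numerator = 1×9.14 + 0.11×128 + 0.094×21.4 = 25.23
Denominator = 1×125 + 0.11×9.14 + 0.094×113 = 136.6
Vm = 61.3 · log₁₀(0.18467) = 61.3 × (-0.7336) = -44.97 mV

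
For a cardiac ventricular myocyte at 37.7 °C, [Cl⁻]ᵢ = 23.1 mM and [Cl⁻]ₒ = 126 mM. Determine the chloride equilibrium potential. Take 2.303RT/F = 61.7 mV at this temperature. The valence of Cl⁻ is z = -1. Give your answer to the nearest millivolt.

E = (61.7/z) · log₁₀([Cl⁻]_out/[Cl⁻]_in) with z = -1.
For an anion, dividing by z = -1 reverses the sign.
= (61.7/-1) · log₁₀(126/23.1) = -61.70 · log₁₀(5.455)
= -61.70 · (0.7368) = -45.46 mV

-45 mV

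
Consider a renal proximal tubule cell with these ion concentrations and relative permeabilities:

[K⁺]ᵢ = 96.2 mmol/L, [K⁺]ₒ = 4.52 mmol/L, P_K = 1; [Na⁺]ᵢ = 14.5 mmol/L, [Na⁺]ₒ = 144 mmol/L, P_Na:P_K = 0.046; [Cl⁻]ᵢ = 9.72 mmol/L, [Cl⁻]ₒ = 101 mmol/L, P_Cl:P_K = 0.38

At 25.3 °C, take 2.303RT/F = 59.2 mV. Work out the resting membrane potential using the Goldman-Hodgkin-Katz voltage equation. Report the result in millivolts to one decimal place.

Vm = 59.2 · log₁₀[(Σ P·[cation]ₒ + Σ P·[anion]ᵢ) / (Σ P·[cation]ᵢ + Σ P·[anion]ₒ)]
Numerator = 1×4.52 + 0.046×144 + 0.38×9.72 = 14.84
Denominator = 1×96.2 + 0.046×14.5 + 0.38×101 = 135.2
Vm = 59.2 · log₁₀(0.10971) = 59.2 × (-0.9598) = -56.82 mV

-56.8 mV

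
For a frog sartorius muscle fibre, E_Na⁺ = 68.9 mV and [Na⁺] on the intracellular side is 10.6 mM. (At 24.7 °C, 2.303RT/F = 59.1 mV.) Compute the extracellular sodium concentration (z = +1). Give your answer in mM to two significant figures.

160 mM

Nernst: E = (59.1/1) · log₁₀([out]/[in]), so log₁₀([out]/[in]) = 68.9 × 1 / 59.1 = 1.1658.
[out]/[in] = 10^(1.1658) = 14.65.
[out] = 14.65 × 10.6 = 155.3 mM.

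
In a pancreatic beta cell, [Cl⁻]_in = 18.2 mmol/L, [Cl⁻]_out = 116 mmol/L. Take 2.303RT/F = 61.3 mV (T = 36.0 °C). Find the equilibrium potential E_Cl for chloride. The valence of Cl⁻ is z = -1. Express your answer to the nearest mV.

E = (61.3/z) · log₁₀([Cl⁻]_out/[Cl⁻]_in) with z = -1.
For an anion, dividing by z = -1 reverses the sign.
= (61.3/-1) · log₁₀(116/18.2) = -61.30 · log₁₀(6.374)
= -61.30 · (0.8044) = -49.31 mV

-49 mV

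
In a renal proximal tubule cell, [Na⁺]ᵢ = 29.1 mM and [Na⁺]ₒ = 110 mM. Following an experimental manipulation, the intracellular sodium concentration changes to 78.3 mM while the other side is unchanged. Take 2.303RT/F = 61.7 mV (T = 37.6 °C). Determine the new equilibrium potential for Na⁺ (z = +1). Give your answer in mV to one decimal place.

After the shift: [Na⁺]_out = 110, [Na⁺]_in = 78.3 mM.
E_new = (61.7/1)·log₁₀(110/78.3) = 61.70 · (0.1476) = 9.11 mV

9.1 mV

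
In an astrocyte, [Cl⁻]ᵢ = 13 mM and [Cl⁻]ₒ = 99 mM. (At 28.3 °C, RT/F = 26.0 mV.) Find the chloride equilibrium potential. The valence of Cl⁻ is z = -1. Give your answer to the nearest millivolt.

E = (26.0/z) · ln([Cl⁻]_out/[Cl⁻]_in) with z = -1.
For an anion, dividing by z = -1 reverses the sign.
= (26.0/-1) · ln(99/13) = -26.00 · ln(7.615)
= -26.00 · (2.0302) = -52.78 mV

-53 mV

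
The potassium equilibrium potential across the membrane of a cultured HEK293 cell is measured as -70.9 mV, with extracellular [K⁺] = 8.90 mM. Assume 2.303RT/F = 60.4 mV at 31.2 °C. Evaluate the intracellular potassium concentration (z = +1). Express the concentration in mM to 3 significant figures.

Nernst: E = (60.4/1) · log₁₀([out]/[in]), so log₁₀([out]/[in]) = -70.9 × 1 / 60.4 = -1.1738.
[out]/[in] = 10^(-1.1738) = 0.06701.
[in] = 8.90 / 0.06701 = 132.8 mM.

133 mM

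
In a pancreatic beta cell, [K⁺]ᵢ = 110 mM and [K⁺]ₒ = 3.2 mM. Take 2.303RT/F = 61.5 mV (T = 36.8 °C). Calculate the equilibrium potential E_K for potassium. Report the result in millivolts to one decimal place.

-94.5 mV

E = (61.5/z) · log₁₀([K⁺]_out/[K⁺]_in) with z = +1.
= (61.5/1) · log₁₀(3.2/110) = 61.50 · log₁₀(0.02909)
= 61.50 · (-1.5362) = -94.48 mV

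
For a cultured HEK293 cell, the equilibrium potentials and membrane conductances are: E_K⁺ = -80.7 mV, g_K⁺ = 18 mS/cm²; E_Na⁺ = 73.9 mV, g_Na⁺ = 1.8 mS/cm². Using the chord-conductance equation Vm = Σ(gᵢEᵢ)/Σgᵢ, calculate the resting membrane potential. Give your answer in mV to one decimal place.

Σ gᵢEᵢ = 18·(-80.7) + 1.8·(73.9) = -1319.58
Σ gᵢ = 18 + 1.8 = 19.8
Vm = -1319.58 / 19.8 = -66.65 mV

-66.6 mV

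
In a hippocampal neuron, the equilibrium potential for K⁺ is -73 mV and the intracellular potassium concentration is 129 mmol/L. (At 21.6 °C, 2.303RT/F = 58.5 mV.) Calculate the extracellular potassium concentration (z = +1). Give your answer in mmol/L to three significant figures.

7.29 mmol/L

Nernst: E = (58.5/1) · log₁₀([out]/[in]), so log₁₀([out]/[in]) = -73.0 × 1 / 58.5 = -1.2479.
[out]/[in] = 10^(-1.2479) = 0.05651.
[out] = 0.05651 × 129 = 7.29 mmol/L.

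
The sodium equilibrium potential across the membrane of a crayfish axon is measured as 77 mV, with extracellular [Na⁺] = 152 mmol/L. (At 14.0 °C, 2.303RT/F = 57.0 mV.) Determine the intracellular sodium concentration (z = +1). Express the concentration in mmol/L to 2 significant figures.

6.8 mmol/L

Nernst: E = (57.0/1) · log₁₀([out]/[in]), so log₁₀([out]/[in]) = 77.0 × 1 / 57.0 = 1.3509.
[out]/[in] = 10^(1.3509) = 22.43.
[in] = 152 / 22.43 = 6.776 mmol/L.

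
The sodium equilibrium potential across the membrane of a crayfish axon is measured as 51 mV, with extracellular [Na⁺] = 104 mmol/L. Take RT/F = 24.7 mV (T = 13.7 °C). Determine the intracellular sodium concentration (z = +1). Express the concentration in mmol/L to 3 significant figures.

13.2 mmol/L

Nernst: E = (24.7/1) · ln([out]/[in]), so ln([out]/[in]) = 51.0 × 1 / 24.7 = 2.0648.
[out]/[in] = e^(2.0648) = 7.884.
[in] = 104 / 7.884 = 13.19 mmol/L.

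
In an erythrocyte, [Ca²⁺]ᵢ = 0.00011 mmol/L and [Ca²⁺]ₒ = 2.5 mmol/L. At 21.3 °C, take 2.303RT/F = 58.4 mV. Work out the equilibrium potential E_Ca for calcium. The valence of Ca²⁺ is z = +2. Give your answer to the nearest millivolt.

127 mV

E = (58.4/z) · log₁₀([Ca²⁺]_out/[Ca²⁺]_in) with z = +2.
= (58.4/2) · log₁₀(2.5/0.00011) = 29.20 · log₁₀(2.273e+04)
= 29.20 · (4.3565) = 127.21 mV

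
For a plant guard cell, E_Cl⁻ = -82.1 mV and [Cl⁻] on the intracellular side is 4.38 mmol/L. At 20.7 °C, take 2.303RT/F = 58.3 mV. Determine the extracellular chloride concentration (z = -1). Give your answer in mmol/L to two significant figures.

110 mmol/L

Nernst: E = (58.3/-1) · log₁₀([out]/[in]), so log₁₀([out]/[in]) = -82.1 × -1 / 58.3 = 1.4082.
[out]/[in] = 10^(1.4082) = 25.6.
[out] = 25.6 × 4.38 = 112.1 mmol/L.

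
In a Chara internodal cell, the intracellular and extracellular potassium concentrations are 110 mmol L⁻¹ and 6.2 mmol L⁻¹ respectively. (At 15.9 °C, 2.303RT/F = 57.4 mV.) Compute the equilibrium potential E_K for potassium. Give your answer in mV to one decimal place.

E = (57.4/z) · log₁₀([K⁺]_out/[K⁺]_in) with z = +1.
= (57.4/1) · log₁₀(6.2/110) = 57.40 · log₁₀(0.05636)
= 57.40 · (-1.2490) = -71.69 mV

-71.7 mV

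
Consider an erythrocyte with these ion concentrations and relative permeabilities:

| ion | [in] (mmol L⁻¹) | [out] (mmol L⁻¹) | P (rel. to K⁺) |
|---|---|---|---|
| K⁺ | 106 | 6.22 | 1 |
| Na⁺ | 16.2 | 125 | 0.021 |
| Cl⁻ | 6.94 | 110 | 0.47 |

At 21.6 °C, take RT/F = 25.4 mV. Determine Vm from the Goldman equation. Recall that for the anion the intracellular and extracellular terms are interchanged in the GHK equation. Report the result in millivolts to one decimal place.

-65.3 mV

Vm = 25.4 · ln[(Σ P·[cation]ₒ + Σ P·[anion]ᵢ) / (Σ P·[cation]ᵢ + Σ P·[anion]ₒ)]
Numerator = 1×6.22 + 0.021×125 + 0.47×6.94 = 12.11
Denominator = 1×106 + 0.021×16.2 + 0.47×110 = 158
Vm = 25.4 · ln(0.076606) = 25.4 × (-2.5691) = -65.25 mV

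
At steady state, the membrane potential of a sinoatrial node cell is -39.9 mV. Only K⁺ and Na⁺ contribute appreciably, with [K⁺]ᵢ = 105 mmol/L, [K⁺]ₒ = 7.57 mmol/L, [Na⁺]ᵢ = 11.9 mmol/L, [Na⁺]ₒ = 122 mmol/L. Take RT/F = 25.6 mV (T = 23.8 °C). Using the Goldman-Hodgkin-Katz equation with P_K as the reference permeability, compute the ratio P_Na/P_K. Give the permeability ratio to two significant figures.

0.12

Let α = P_Na/P_K. GHK: Vm = 25.6·ln[(Kₒ + α·Naₒ)/(Kᵢ + α·Naᵢ)].
e^(Vm/25.6) = e^(-39.9/25.6) = 0.21043
So 0.21043·(Kᵢ + α·Naᵢ) = Kₒ + α·Naₒ → α = (0.21043·105.0 − 7.57) / (122.0 − 0.21043·11.9)
α = (22.1 − 7.57) / (122.0 − 2.504) = 14.53/119.5 = 0.1216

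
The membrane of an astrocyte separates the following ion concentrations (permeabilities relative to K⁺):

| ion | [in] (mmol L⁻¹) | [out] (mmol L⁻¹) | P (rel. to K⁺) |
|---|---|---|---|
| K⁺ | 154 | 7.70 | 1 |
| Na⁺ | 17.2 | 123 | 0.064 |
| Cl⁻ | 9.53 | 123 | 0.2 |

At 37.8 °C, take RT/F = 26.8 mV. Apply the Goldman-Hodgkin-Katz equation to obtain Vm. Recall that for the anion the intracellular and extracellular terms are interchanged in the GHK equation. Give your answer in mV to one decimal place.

-62.5 mV

Vm = 26.8 · ln[(Σ P·[cation]ₒ + Σ P·[anion]ᵢ) / (Σ P·[cation]ᵢ + Σ P·[anion]ₒ)]
Numerator = 1×7.70 + 0.064×123 + 0.2×9.53 = 17.48
Denominator = 1×154 + 0.064×17.2 + 0.2×123 = 179.7
Vm = 26.8 · ln(0.097262) = 26.8 × (-2.3304) = -62.45 mV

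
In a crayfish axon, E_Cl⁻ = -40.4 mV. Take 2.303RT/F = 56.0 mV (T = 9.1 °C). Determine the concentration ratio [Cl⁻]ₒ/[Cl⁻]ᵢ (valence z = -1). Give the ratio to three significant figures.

log₁₀([out]/[in]) = E·z/(56.0) = -40.4 × -1 / 56.0 = 0.7214
[out]/[in] = 10^(0.7214) = 5.265

5.27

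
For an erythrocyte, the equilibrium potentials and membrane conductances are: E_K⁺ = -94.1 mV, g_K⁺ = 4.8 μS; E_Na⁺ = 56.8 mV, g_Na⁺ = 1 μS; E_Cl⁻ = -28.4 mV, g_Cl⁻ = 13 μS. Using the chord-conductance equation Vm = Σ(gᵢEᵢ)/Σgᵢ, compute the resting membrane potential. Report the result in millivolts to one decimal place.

-40.6 mV

Σ gᵢEᵢ = 4.8·(-94.1) + 1·(56.8) + 13·(-28.4) = -764.08
Σ gᵢ = 4.8 + 1 + 13 = 18.8
Vm = -764.08 / 18.8 = -40.64 mV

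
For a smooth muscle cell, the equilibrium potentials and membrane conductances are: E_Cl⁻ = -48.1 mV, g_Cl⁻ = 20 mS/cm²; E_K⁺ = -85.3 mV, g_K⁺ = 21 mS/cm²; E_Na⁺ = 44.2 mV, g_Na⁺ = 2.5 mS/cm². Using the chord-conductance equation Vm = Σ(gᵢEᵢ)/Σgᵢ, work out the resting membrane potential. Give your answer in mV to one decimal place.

Σ gᵢEᵢ = 20·(-48.1) + 21·(-85.3) + 2.5·(44.2) = -2642.80
Σ gᵢ = 20 + 21 + 2.5 = 43.5
Vm = -2642.80 / 43.5 = -60.75 mV

-60.8 mV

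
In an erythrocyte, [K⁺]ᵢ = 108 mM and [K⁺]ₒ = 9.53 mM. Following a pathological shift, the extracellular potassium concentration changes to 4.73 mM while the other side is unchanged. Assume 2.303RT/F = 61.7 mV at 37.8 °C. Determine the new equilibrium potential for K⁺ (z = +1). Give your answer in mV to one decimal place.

After the shift: [K⁺]_out = 4.73, [K⁺]_in = 108 mM.
E_new = (61.7/1)·log₁₀(4.73/108) = 61.70 · (-1.3586) = -83.82 mV

-83.8 mV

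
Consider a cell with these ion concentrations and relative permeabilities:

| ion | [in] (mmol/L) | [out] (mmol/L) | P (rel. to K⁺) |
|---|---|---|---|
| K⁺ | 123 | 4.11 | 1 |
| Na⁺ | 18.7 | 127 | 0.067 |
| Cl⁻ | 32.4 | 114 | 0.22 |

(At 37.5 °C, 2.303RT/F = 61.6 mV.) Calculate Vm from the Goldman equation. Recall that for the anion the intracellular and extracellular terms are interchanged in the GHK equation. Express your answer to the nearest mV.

-54 mV

Vm = 61.6 · log₁₀[(Σ P·[cation]ₒ + Σ P·[anion]ᵢ) / (Σ P·[cation]ᵢ + Σ P·[anion]ₒ)]
Numerator = 1×4.11 + 0.067×127 + 0.22×32.4 = 19.75
Denominator = 1×123 + 0.067×18.7 + 0.22×114 = 149.3
Vm = 61.6 · log₁₀(0.13223) = 61.6 × (-0.8787) = -54.13 mV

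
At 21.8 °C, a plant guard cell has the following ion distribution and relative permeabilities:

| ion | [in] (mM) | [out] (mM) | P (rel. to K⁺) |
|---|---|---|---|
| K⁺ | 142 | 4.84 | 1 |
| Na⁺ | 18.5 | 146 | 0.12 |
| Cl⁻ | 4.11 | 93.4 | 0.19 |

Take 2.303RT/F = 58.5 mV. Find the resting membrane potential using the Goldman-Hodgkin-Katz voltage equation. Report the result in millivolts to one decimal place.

-49.4 mV

Vm = 58.5 · log₁₀[(Σ P·[cation]ₒ + Σ P·[anion]ᵢ) / (Σ P·[cation]ᵢ + Σ P·[anion]ₒ)]
Numerator = 1×4.84 + 0.12×146 + 0.19×4.11 = 23.14
Denominator = 1×142 + 0.12×18.5 + 0.19×93.4 = 162
Vm = 58.5 · log₁₀(0.14288) = 58.5 × (-0.8450) = -49.44 mV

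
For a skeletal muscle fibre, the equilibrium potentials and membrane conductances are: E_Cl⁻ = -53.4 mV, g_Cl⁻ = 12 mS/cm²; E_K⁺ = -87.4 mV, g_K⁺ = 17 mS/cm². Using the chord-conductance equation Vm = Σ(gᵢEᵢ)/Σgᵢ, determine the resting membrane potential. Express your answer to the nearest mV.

Σ gᵢEᵢ = 12·(-53.4) + 17·(-87.4) = -2126.60
Σ gᵢ = 12 + 17 = 29
Vm = -2126.60 / 29 = -73.33 mV

-73 mV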